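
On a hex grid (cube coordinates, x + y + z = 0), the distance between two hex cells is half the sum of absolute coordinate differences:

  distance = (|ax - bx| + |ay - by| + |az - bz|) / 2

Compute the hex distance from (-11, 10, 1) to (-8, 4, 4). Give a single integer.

|ax - bx| = |-11 - (-8)| = 3
|ay - by| = |10 - 4| = 6
|az - bz| = |1 - 4| = 3
distance = (3 + 6 + 3) / 2 = 12 / 2 = 6

Answer: 6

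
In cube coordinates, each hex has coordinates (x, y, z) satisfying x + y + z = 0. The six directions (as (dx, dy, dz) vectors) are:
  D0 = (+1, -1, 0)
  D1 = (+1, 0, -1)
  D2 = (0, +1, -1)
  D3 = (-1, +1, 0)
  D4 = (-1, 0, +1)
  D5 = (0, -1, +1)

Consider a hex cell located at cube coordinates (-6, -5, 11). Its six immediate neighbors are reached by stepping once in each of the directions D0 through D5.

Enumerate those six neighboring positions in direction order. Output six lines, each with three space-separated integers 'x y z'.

Answer: -5 -6 11
-5 -5 10
-6 -4 10
-7 -4 11
-7 -5 12
-6 -6 12

Derivation:
Center: (-6, -5, 11). Add each direction:
  D0: (-6, -5, 11) + (1, -1, 0) = (-5, -6, 11)
  D1: (-6, -5, 11) + (1, 0, -1) = (-5, -5, 10)
  D2: (-6, -5, 11) + (0, 1, -1) = (-6, -4, 10)
  D3: (-6, -5, 11) + (-1, 1, 0) = (-7, -4, 11)
  D4: (-6, -5, 11) + (-1, 0, 1) = (-7, -5, 12)
  D5: (-6, -5, 11) + (0, -1, 1) = (-6, -6, 12)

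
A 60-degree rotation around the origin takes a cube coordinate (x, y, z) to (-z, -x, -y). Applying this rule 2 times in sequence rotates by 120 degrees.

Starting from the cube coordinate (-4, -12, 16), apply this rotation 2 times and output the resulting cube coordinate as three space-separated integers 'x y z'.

Answer: -12 16 -4

Derivation:
Start: (-4, -12, 16)
Step 1: (-4, -12, 16) -> (-(16), -(-4), -(-12)) = (-16, 4, 12)
Step 2: (-16, 4, 12) -> (-(12), -(-16), -(4)) = (-12, 16, -4)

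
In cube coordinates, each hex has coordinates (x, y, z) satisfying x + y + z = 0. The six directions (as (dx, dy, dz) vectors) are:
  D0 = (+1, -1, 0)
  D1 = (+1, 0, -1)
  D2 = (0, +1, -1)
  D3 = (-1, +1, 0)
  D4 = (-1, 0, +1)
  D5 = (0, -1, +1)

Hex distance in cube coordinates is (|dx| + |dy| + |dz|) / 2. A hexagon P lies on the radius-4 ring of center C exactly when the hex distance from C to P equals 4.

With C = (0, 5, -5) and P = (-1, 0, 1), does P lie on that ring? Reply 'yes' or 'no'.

|px - cx| = |-1 - 0| = 1
|py - cy| = |0 - 5| = 5
|pz - cz| = |1 - (-5)| = 6
distance = (1+5+6)/2 = 12/2 = 6
radius = 4; distance != radius -> no

Answer: no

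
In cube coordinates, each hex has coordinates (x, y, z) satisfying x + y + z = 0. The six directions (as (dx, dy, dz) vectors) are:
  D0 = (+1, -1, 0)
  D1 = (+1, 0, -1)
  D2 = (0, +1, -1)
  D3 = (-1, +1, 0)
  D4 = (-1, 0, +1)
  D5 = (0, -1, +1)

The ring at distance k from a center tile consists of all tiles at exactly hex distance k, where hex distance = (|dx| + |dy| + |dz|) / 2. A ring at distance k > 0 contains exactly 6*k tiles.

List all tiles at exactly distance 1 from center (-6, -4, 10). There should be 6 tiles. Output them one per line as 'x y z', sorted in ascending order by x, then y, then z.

Walk ring at distance 1 from (-6, -4, 10):
Start at center + D4*1 = (-7, -4, 11)
  hex 0: (-7, -4, 11)
  hex 1: (-6, -5, 11)
  hex 2: (-5, -5, 10)
  hex 3: (-5, -4, 9)
  hex 4: (-6, -3, 9)
  hex 5: (-7, -3, 10)
Sorted: 6 hexes.

Answer: -7 -4 11
-7 -3 10
-6 -5 11
-6 -3 9
-5 -5 10
-5 -4 9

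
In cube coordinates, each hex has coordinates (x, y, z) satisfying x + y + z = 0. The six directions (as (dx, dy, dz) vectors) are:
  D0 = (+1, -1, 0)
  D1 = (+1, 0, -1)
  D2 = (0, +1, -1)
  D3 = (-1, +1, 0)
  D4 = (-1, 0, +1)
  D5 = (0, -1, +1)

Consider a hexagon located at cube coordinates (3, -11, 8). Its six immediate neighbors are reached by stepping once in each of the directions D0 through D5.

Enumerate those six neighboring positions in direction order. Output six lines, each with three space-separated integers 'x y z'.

Center: (3, -11, 8). Add each direction:
  D0: (3, -11, 8) + (1, -1, 0) = (4, -12, 8)
  D1: (3, -11, 8) + (1, 0, -1) = (4, -11, 7)
  D2: (3, -11, 8) + (0, 1, -1) = (3, -10, 7)
  D3: (3, -11, 8) + (-1, 1, 0) = (2, -10, 8)
  D4: (3, -11, 8) + (-1, 0, 1) = (2, -11, 9)
  D5: (3, -11, 8) + (0, -1, 1) = (3, -12, 9)

Answer: 4 -12 8
4 -11 7
3 -10 7
2 -10 8
2 -11 9
3 -12 9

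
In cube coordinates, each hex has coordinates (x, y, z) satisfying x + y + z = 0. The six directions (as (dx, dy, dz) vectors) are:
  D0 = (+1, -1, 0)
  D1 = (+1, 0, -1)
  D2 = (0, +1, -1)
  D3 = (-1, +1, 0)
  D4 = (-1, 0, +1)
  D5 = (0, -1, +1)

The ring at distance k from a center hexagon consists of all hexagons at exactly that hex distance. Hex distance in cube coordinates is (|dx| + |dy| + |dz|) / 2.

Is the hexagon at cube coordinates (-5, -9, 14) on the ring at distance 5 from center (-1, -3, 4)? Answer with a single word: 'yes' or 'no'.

|px - cx| = |-5 - (-1)| = 4
|py - cy| = |-9 - (-3)| = 6
|pz - cz| = |14 - 4| = 10
distance = (4+6+10)/2 = 20/2 = 10
radius = 5; distance != radius -> no

Answer: no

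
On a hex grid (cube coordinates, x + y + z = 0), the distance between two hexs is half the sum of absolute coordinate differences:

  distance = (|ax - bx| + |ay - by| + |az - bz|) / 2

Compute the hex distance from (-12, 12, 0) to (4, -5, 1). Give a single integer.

Answer: 17

Derivation:
|ax - bx| = |-12 - 4| = 16
|ay - by| = |12 - (-5)| = 17
|az - bz| = |0 - 1| = 1
distance = (16 + 17 + 1) / 2 = 34 / 2 = 17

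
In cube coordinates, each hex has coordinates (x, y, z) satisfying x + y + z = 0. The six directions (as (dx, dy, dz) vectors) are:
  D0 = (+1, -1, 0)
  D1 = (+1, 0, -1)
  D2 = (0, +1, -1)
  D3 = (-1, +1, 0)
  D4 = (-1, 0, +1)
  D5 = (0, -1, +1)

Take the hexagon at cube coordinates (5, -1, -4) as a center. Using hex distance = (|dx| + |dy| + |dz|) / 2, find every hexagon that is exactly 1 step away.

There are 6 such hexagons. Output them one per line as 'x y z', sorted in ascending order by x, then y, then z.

Walk ring at distance 1 from (5, -1, -4):
Start at center + D4*1 = (4, -1, -3)
  hex 0: (4, -1, -3)
  hex 1: (5, -2, -3)
  hex 2: (6, -2, -4)
  hex 3: (6, -1, -5)
  hex 4: (5, 0, -5)
  hex 5: (4, 0, -4)
Sorted: 6 hexes.

Answer: 4 -1 -3
4 0 -4
5 -2 -3
5 0 -5
6 -2 -4
6 -1 -5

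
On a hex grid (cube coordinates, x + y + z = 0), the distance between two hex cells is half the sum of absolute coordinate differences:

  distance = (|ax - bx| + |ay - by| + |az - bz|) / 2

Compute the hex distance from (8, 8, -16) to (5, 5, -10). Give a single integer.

|ax - bx| = |8 - 5| = 3
|ay - by| = |8 - 5| = 3
|az - bz| = |-16 - (-10)| = 6
distance = (3 + 3 + 6) / 2 = 12 / 2 = 6

Answer: 6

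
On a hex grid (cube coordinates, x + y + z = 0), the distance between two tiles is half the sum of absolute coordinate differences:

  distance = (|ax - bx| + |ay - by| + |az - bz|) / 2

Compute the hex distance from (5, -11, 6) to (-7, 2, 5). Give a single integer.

Answer: 13

Derivation:
|ax - bx| = |5 - (-7)| = 12
|ay - by| = |-11 - 2| = 13
|az - bz| = |6 - 5| = 1
distance = (12 + 13 + 1) / 2 = 26 / 2 = 13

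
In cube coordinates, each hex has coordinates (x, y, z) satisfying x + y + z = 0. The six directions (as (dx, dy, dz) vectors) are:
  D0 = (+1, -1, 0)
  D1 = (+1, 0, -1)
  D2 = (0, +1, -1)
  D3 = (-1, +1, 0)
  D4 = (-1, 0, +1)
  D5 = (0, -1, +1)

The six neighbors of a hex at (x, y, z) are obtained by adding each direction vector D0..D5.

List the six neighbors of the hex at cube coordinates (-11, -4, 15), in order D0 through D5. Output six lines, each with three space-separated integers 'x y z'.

Answer: -10 -5 15
-10 -4 14
-11 -3 14
-12 -3 15
-12 -4 16
-11 -5 16

Derivation:
Center: (-11, -4, 15). Add each direction:
  D0: (-11, -4, 15) + (1, -1, 0) = (-10, -5, 15)
  D1: (-11, -4, 15) + (1, 0, -1) = (-10, -4, 14)
  D2: (-11, -4, 15) + (0, 1, -1) = (-11, -3, 14)
  D3: (-11, -4, 15) + (-1, 1, 0) = (-12, -3, 15)
  D4: (-11, -4, 15) + (-1, 0, 1) = (-12, -4, 16)
  D5: (-11, -4, 15) + (0, -1, 1) = (-11, -5, 16)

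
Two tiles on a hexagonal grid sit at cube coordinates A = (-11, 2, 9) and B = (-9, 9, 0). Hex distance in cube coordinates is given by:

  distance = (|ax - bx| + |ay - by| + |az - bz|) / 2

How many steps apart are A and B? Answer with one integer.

Answer: 9

Derivation:
|ax - bx| = |-11 - (-9)| = 2
|ay - by| = |2 - 9| = 7
|az - bz| = |9 - 0| = 9
distance = (2 + 7 + 9) / 2 = 18 / 2 = 9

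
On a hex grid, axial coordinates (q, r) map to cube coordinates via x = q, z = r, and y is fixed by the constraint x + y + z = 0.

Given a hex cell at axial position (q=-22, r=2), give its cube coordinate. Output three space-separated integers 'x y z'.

x = q = -22
z = r = 2
y = -x - z = -(-22) - (2) = 20

Answer: -22 20 2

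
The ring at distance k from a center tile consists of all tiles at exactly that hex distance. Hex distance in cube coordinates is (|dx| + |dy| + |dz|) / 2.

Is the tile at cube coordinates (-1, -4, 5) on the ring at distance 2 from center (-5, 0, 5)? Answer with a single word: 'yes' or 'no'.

|px - cx| = |-1 - (-5)| = 4
|py - cy| = |-4 - 0| = 4
|pz - cz| = |5 - 5| = 0
distance = (4+4+0)/2 = 8/2 = 4
radius = 2; distance != radius -> no

Answer: no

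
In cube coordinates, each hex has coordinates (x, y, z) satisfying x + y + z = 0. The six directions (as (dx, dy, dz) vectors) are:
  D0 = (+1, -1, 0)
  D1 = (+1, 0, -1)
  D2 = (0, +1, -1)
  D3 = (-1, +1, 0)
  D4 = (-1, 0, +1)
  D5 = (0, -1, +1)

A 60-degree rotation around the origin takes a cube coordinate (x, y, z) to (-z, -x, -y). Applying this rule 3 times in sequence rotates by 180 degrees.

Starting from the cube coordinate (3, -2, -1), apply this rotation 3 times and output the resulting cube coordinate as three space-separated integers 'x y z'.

Start: (3, -2, -1)
Step 1: (3, -2, -1) -> (-(-1), -(3), -(-2)) = (1, -3, 2)
Step 2: (1, -3, 2) -> (-(2), -(1), -(-3)) = (-2, -1, 3)
Step 3: (-2, -1, 3) -> (-(3), -(-2), -(-1)) = (-3, 2, 1)

Answer: -3 2 1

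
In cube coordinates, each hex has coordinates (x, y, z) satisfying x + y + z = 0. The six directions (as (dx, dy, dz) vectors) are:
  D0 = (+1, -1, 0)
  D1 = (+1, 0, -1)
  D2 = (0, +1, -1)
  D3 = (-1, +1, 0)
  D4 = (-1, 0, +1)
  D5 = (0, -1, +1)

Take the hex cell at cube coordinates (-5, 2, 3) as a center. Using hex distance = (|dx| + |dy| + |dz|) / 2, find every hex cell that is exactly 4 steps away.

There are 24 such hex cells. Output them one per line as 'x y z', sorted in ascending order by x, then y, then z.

Answer: -9 2 7
-9 3 6
-9 4 5
-9 5 4
-9 6 3
-8 1 7
-8 6 2
-7 0 7
-7 6 1
-6 -1 7
-6 6 0
-5 -2 7
-5 6 -1
-4 -2 6
-4 5 -1
-3 -2 5
-3 4 -1
-2 -2 4
-2 3 -1
-1 -2 3
-1 -1 2
-1 0 1
-1 1 0
-1 2 -1

Derivation:
Walk ring at distance 4 from (-5, 2, 3):
Start at center + D4*4 = (-9, 2, 7)
  hex 0: (-9, 2, 7)
  hex 1: (-8, 1, 7)
  hex 2: (-7, 0, 7)
  hex 3: (-6, -1, 7)
  hex 4: (-5, -2, 7)
  hex 5: (-4, -2, 6)
  hex 6: (-3, -2, 5)
  hex 7: (-2, -2, 4)
  hex 8: (-1, -2, 3)
  hex 9: (-1, -1, 2)
  hex 10: (-1, 0, 1)
  hex 11: (-1, 1, 0)
  hex 12: (-1, 2, -1)
  hex 13: (-2, 3, -1)
  hex 14: (-3, 4, -1)
  hex 15: (-4, 5, -1)
  hex 16: (-5, 6, -1)
  hex 17: (-6, 6, 0)
  hex 18: (-7, 6, 1)
  hex 19: (-8, 6, 2)
  hex 20: (-9, 6, 3)
  hex 21: (-9, 5, 4)
  hex 22: (-9, 4, 5)
  hex 23: (-9, 3, 6)
Sorted: 24 hexes.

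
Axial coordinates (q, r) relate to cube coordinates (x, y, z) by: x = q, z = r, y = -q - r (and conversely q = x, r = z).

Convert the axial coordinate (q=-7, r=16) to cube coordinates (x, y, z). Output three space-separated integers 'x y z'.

Answer: -7 -9 16

Derivation:
x = q = -7
z = r = 16
y = -x - z = -(-7) - (16) = -9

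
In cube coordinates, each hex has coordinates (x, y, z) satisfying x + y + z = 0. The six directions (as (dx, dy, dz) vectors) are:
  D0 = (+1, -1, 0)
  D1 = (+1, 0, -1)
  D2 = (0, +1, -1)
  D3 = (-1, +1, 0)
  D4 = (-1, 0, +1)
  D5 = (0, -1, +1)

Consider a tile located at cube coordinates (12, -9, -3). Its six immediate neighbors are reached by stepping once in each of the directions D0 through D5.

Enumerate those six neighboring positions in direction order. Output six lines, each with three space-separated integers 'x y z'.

Center: (12, -9, -3). Add each direction:
  D0: (12, -9, -3) + (1, -1, 0) = (13, -10, -3)
  D1: (12, -9, -3) + (1, 0, -1) = (13, -9, -4)
  D2: (12, -9, -3) + (0, 1, -1) = (12, -8, -4)
  D3: (12, -9, -3) + (-1, 1, 0) = (11, -8, -3)
  D4: (12, -9, -3) + (-1, 0, 1) = (11, -9, -2)
  D5: (12, -9, -3) + (0, -1, 1) = (12, -10, -2)

Answer: 13 -10 -3
13 -9 -4
12 -8 -4
11 -8 -3
11 -9 -2
12 -10 -2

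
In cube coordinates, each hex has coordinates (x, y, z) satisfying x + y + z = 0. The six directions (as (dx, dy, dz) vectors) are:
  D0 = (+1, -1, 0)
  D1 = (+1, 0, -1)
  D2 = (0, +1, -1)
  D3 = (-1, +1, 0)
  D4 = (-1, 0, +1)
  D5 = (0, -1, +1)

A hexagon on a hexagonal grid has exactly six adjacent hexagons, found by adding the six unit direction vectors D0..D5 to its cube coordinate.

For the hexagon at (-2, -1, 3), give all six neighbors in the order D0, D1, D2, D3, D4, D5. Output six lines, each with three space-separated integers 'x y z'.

Answer: -1 -2 3
-1 -1 2
-2 0 2
-3 0 3
-3 -1 4
-2 -2 4

Derivation:
Center: (-2, -1, 3). Add each direction:
  D0: (-2, -1, 3) + (1, -1, 0) = (-1, -2, 3)
  D1: (-2, -1, 3) + (1, 0, -1) = (-1, -1, 2)
  D2: (-2, -1, 3) + (0, 1, -1) = (-2, 0, 2)
  D3: (-2, -1, 3) + (-1, 1, 0) = (-3, 0, 3)
  D4: (-2, -1, 3) + (-1, 0, 1) = (-3, -1, 4)
  D5: (-2, -1, 3) + (0, -1, 1) = (-2, -2, 4)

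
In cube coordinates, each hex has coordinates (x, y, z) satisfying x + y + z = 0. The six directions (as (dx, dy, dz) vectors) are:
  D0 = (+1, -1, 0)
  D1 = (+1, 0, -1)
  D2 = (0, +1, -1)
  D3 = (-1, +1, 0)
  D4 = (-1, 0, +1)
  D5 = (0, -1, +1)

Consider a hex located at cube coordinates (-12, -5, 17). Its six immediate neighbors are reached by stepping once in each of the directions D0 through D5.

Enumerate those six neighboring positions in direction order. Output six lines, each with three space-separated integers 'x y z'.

Center: (-12, -5, 17). Add each direction:
  D0: (-12, -5, 17) + (1, -1, 0) = (-11, -6, 17)
  D1: (-12, -5, 17) + (1, 0, -1) = (-11, -5, 16)
  D2: (-12, -5, 17) + (0, 1, -1) = (-12, -4, 16)
  D3: (-12, -5, 17) + (-1, 1, 0) = (-13, -4, 17)
  D4: (-12, -5, 17) + (-1, 0, 1) = (-13, -5, 18)
  D5: (-12, -5, 17) + (0, -1, 1) = (-12, -6, 18)

Answer: -11 -6 17
-11 -5 16
-12 -4 16
-13 -4 17
-13 -5 18
-12 -6 18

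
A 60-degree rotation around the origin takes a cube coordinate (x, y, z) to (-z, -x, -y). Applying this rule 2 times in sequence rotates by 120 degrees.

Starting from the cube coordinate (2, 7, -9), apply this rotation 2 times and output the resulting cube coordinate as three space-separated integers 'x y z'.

Start: (2, 7, -9)
Step 1: (2, 7, -9) -> (-(-9), -(2), -(7)) = (9, -2, -7)
Step 2: (9, -2, -7) -> (-(-7), -(9), -(-2)) = (7, -9, 2)

Answer: 7 -9 2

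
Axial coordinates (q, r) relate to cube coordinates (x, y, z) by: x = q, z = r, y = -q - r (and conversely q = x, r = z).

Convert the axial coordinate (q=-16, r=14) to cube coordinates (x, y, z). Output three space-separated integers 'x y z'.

x = q = -16
z = r = 14
y = -x - z = -(-16) - (14) = 2

Answer: -16 2 14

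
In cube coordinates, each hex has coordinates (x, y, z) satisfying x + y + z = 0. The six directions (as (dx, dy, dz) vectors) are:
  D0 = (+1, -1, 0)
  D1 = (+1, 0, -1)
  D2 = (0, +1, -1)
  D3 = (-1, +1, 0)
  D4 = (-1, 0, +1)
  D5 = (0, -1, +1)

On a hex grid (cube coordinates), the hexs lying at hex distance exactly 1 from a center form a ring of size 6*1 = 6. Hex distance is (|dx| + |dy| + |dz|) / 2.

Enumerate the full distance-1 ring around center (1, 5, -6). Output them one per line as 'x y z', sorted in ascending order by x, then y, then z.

Answer: 0 5 -5
0 6 -6
1 4 -5
1 6 -7
2 4 -6
2 5 -7

Derivation:
Walk ring at distance 1 from (1, 5, -6):
Start at center + D4*1 = (0, 5, -5)
  hex 0: (0, 5, -5)
  hex 1: (1, 4, -5)
  hex 2: (2, 4, -6)
  hex 3: (2, 5, -7)
  hex 4: (1, 6, -7)
  hex 5: (0, 6, -6)
Sorted: 6 hexes.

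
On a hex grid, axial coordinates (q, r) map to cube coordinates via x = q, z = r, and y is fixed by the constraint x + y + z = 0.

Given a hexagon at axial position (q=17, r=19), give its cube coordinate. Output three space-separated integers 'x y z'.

Answer: 17 -36 19

Derivation:
x = q = 17
z = r = 19
y = -x - z = -(17) - (19) = -36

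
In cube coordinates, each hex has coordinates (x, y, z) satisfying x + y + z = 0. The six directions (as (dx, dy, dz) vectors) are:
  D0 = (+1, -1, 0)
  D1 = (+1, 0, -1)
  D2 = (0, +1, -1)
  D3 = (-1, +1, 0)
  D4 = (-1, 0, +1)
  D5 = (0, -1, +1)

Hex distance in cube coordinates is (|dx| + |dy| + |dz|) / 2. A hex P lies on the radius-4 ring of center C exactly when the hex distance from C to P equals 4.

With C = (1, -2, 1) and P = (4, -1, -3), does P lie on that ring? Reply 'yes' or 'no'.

|px - cx| = |4 - 1| = 3
|py - cy| = |-1 - (-2)| = 1
|pz - cz| = |-3 - 1| = 4
distance = (3+1+4)/2 = 8/2 = 4
radius = 4; distance == radius -> yes

Answer: yes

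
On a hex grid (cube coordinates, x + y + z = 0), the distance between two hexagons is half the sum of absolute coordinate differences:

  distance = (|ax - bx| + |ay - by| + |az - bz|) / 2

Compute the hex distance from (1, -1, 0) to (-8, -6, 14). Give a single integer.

|ax - bx| = |1 - (-8)| = 9
|ay - by| = |-1 - (-6)| = 5
|az - bz| = |0 - 14| = 14
distance = (9 + 5 + 14) / 2 = 28 / 2 = 14

Answer: 14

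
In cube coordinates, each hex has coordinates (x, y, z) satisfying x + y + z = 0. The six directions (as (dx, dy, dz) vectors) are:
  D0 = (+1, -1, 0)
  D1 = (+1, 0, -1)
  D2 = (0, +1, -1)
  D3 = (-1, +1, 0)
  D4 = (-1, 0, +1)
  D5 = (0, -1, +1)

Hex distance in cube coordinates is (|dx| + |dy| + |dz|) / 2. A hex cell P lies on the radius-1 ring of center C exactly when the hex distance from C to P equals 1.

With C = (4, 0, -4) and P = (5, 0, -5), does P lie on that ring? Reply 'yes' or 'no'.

|px - cx| = |5 - 4| = 1
|py - cy| = |0 - 0| = 0
|pz - cz| = |-5 - (-4)| = 1
distance = (1+0+1)/2 = 2/2 = 1
radius = 1; distance == radius -> yes

Answer: yes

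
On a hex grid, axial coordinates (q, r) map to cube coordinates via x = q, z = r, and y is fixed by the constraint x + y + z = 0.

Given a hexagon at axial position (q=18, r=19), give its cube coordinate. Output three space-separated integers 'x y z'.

x = q = 18
z = r = 19
y = -x - z = -(18) - (19) = -37

Answer: 18 -37 19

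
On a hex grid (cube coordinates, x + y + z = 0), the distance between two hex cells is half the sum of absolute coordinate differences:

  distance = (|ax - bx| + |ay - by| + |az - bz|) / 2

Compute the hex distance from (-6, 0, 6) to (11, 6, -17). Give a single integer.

|ax - bx| = |-6 - 11| = 17
|ay - by| = |0 - 6| = 6
|az - bz| = |6 - (-17)| = 23
distance = (17 + 6 + 23) / 2 = 46 / 2 = 23

Answer: 23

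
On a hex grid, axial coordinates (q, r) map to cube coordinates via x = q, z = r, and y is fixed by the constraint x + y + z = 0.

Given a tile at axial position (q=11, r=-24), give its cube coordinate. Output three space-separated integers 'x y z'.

x = q = 11
z = r = -24
y = -x - z = -(11) - (-24) = 13

Answer: 11 13 -24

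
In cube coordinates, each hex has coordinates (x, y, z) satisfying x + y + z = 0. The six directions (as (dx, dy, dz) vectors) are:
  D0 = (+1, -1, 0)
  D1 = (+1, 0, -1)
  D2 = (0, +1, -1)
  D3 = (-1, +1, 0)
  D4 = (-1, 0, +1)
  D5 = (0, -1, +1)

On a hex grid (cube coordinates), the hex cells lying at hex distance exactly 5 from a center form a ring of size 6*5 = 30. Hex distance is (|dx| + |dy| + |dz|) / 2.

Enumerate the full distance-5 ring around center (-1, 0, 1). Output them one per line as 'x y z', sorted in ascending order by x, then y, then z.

Answer: -6 0 6
-6 1 5
-6 2 4
-6 3 3
-6 4 2
-6 5 1
-5 -1 6
-5 5 0
-4 -2 6
-4 5 -1
-3 -3 6
-3 5 -2
-2 -4 6
-2 5 -3
-1 -5 6
-1 5 -4
0 -5 5
0 4 -4
1 -5 4
1 3 -4
2 -5 3
2 2 -4
3 -5 2
3 1 -4
4 -5 1
4 -4 0
4 -3 -1
4 -2 -2
4 -1 -3
4 0 -4

Derivation:
Walk ring at distance 5 from (-1, 0, 1):
Start at center + D4*5 = (-6, 0, 6)
  hex 0: (-6, 0, 6)
  hex 1: (-5, -1, 6)
  hex 2: (-4, -2, 6)
  hex 3: (-3, -3, 6)
  hex 4: (-2, -4, 6)
  hex 5: (-1, -5, 6)
  hex 6: (0, -5, 5)
  hex 7: (1, -5, 4)
  hex 8: (2, -5, 3)
  hex 9: (3, -5, 2)
  hex 10: (4, -5, 1)
  hex 11: (4, -4, 0)
  hex 12: (4, -3, -1)
  hex 13: (4, -2, -2)
  hex 14: (4, -1, -3)
  hex 15: (4, 0, -4)
  hex 16: (3, 1, -4)
  hex 17: (2, 2, -4)
  hex 18: (1, 3, -4)
  hex 19: (0, 4, -4)
  hex 20: (-1, 5, -4)
  hex 21: (-2, 5, -3)
  hex 22: (-3, 5, -2)
  hex 23: (-4, 5, -1)
  hex 24: (-5, 5, 0)
  hex 25: (-6, 5, 1)
  hex 26: (-6, 4, 2)
  hex 27: (-6, 3, 3)
  hex 28: (-6, 2, 4)
  hex 29: (-6, 1, 5)
Sorted: 30 hexes.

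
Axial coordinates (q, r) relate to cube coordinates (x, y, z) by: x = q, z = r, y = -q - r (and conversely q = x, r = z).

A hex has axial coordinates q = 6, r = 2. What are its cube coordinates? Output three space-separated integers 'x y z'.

Answer: 6 -8 2

Derivation:
x = q = 6
z = r = 2
y = -x - z = -(6) - (2) = -8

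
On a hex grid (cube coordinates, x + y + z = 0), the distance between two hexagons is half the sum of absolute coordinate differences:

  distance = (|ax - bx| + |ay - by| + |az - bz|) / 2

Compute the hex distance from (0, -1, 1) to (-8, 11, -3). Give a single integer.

Answer: 12

Derivation:
|ax - bx| = |0 - (-8)| = 8
|ay - by| = |-1 - 11| = 12
|az - bz| = |1 - (-3)| = 4
distance = (8 + 12 + 4) / 2 = 24 / 2 = 12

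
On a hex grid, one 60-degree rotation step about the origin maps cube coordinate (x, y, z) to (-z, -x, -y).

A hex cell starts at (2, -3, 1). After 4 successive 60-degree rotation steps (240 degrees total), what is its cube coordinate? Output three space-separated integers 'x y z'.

Answer: 1 2 -3

Derivation:
Start: (2, -3, 1)
Step 1: (2, -3, 1) -> (-(1), -(2), -(-3)) = (-1, -2, 3)
Step 2: (-1, -2, 3) -> (-(3), -(-1), -(-2)) = (-3, 1, 2)
Step 3: (-3, 1, 2) -> (-(2), -(-3), -(1)) = (-2, 3, -1)
Step 4: (-2, 3, -1) -> (-(-1), -(-2), -(3)) = (1, 2, -3)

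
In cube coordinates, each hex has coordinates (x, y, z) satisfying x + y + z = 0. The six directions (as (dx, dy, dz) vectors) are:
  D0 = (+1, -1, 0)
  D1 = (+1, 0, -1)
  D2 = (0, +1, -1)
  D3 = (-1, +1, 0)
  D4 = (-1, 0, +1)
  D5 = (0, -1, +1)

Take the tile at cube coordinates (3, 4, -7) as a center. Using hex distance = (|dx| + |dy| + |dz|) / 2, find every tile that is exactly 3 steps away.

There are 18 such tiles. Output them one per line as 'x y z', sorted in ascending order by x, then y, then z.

Walk ring at distance 3 from (3, 4, -7):
Start at center + D4*3 = (0, 4, -4)
  hex 0: (0, 4, -4)
  hex 1: (1, 3, -4)
  hex 2: (2, 2, -4)
  hex 3: (3, 1, -4)
  hex 4: (4, 1, -5)
  hex 5: (5, 1, -6)
  hex 6: (6, 1, -7)
  hex 7: (6, 2, -8)
  hex 8: (6, 3, -9)
  hex 9: (6, 4, -10)
  hex 10: (5, 5, -10)
  hex 11: (4, 6, -10)
  hex 12: (3, 7, -10)
  hex 13: (2, 7, -9)
  hex 14: (1, 7, -8)
  hex 15: (0, 7, -7)
  hex 16: (0, 6, -6)
  hex 17: (0, 5, -5)
Sorted: 18 hexes.

Answer: 0 4 -4
0 5 -5
0 6 -6
0 7 -7
1 3 -4
1 7 -8
2 2 -4
2 7 -9
3 1 -4
3 7 -10
4 1 -5
4 6 -10
5 1 -6
5 5 -10
6 1 -7
6 2 -8
6 3 -9
6 4 -10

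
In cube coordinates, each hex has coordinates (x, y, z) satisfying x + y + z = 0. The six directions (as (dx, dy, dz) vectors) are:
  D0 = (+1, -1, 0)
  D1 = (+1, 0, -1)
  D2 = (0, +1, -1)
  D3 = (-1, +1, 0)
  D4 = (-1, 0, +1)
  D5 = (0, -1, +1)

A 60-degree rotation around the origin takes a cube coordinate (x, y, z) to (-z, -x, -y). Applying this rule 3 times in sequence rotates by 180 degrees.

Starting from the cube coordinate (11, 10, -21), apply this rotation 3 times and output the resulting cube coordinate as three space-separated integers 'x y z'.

Answer: -11 -10 21

Derivation:
Start: (11, 10, -21)
Step 1: (11, 10, -21) -> (-(-21), -(11), -(10)) = (21, -11, -10)
Step 2: (21, -11, -10) -> (-(-10), -(21), -(-11)) = (10, -21, 11)
Step 3: (10, -21, 11) -> (-(11), -(10), -(-21)) = (-11, -10, 21)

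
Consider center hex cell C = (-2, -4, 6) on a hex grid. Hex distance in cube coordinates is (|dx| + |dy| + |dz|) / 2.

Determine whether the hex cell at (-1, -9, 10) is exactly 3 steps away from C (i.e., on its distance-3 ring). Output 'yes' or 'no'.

|px - cx| = |-1 - (-2)| = 1
|py - cy| = |-9 - (-4)| = 5
|pz - cz| = |10 - 6| = 4
distance = (1+5+4)/2 = 10/2 = 5
radius = 3; distance != radius -> no

Answer: no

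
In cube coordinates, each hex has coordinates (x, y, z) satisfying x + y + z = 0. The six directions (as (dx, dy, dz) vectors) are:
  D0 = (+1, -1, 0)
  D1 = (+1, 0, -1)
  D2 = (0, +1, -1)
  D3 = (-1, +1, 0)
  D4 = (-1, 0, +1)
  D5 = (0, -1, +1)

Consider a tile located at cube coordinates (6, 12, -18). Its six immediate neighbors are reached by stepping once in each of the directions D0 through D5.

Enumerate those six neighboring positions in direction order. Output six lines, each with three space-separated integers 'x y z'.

Center: (6, 12, -18). Add each direction:
  D0: (6, 12, -18) + (1, -1, 0) = (7, 11, -18)
  D1: (6, 12, -18) + (1, 0, -1) = (7, 12, -19)
  D2: (6, 12, -18) + (0, 1, -1) = (6, 13, -19)
  D3: (6, 12, -18) + (-1, 1, 0) = (5, 13, -18)
  D4: (6, 12, -18) + (-1, 0, 1) = (5, 12, -17)
  D5: (6, 12, -18) + (0, -1, 1) = (6, 11, -17)

Answer: 7 11 -18
7 12 -19
6 13 -19
5 13 -18
5 12 -17
6 11 -17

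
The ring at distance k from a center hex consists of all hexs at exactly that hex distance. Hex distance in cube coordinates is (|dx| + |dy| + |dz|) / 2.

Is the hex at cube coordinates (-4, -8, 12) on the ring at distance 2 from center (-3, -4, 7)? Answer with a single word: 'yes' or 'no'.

|px - cx| = |-4 - (-3)| = 1
|py - cy| = |-8 - (-4)| = 4
|pz - cz| = |12 - 7| = 5
distance = (1+4+5)/2 = 10/2 = 5
radius = 2; distance != radius -> no

Answer: no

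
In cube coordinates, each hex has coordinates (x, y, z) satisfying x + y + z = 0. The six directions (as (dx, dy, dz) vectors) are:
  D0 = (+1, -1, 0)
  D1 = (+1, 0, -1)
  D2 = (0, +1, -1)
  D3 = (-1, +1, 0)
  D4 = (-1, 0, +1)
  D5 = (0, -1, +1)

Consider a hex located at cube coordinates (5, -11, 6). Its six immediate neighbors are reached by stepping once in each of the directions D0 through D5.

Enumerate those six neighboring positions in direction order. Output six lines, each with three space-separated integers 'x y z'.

Center: (5, -11, 6). Add each direction:
  D0: (5, -11, 6) + (1, -1, 0) = (6, -12, 6)
  D1: (5, -11, 6) + (1, 0, -1) = (6, -11, 5)
  D2: (5, -11, 6) + (0, 1, -1) = (5, -10, 5)
  D3: (5, -11, 6) + (-1, 1, 0) = (4, -10, 6)
  D4: (5, -11, 6) + (-1, 0, 1) = (4, -11, 7)
  D5: (5, -11, 6) + (0, -1, 1) = (5, -12, 7)

Answer: 6 -12 6
6 -11 5
5 -10 5
4 -10 6
4 -11 7
5 -12 7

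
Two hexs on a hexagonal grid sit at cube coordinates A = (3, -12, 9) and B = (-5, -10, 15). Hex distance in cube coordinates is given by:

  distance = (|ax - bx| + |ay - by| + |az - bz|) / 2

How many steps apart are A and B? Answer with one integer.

Answer: 8

Derivation:
|ax - bx| = |3 - (-5)| = 8
|ay - by| = |-12 - (-10)| = 2
|az - bz| = |9 - 15| = 6
distance = (8 + 2 + 6) / 2 = 16 / 2 = 8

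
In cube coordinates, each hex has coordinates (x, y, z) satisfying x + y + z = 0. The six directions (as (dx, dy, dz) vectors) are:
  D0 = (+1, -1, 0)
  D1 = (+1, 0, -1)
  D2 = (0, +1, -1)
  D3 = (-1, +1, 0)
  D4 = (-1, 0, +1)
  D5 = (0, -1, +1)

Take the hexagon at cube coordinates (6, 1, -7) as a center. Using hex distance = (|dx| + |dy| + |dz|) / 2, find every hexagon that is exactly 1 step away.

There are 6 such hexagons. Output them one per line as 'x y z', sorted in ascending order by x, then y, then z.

Answer: 5 1 -6
5 2 -7
6 0 -6
6 2 -8
7 0 -7
7 1 -8

Derivation:
Walk ring at distance 1 from (6, 1, -7):
Start at center + D4*1 = (5, 1, -6)
  hex 0: (5, 1, -6)
  hex 1: (6, 0, -6)
  hex 2: (7, 0, -7)
  hex 3: (7, 1, -8)
  hex 4: (6, 2, -8)
  hex 5: (5, 2, -7)
Sorted: 6 hexes.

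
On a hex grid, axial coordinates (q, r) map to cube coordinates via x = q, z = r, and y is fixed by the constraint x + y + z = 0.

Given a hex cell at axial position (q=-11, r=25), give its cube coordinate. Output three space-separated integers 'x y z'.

Answer: -11 -14 25

Derivation:
x = q = -11
z = r = 25
y = -x - z = -(-11) - (25) = -14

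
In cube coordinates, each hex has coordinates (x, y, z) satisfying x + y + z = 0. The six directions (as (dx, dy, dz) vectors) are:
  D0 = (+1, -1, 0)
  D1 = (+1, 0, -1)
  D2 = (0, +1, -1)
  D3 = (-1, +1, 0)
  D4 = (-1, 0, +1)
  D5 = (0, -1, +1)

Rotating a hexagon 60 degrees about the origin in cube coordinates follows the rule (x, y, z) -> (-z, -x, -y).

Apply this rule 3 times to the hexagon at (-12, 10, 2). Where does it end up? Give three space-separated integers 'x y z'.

Start: (-12, 10, 2)
Step 1: (-12, 10, 2) -> (-(2), -(-12), -(10)) = (-2, 12, -10)
Step 2: (-2, 12, -10) -> (-(-10), -(-2), -(12)) = (10, 2, -12)
Step 3: (10, 2, -12) -> (-(-12), -(10), -(2)) = (12, -10, -2)

Answer: 12 -10 -2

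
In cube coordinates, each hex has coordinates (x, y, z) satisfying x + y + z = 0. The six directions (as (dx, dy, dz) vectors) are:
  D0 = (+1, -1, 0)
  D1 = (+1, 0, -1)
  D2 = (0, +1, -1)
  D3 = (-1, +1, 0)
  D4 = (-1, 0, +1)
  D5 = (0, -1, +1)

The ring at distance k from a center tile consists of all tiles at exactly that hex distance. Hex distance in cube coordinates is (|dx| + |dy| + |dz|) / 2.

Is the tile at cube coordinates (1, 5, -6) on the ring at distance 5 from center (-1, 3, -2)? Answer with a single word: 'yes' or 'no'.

|px - cx| = |1 - (-1)| = 2
|py - cy| = |5 - 3| = 2
|pz - cz| = |-6 - (-2)| = 4
distance = (2+2+4)/2 = 8/2 = 4
radius = 5; distance != radius -> no

Answer: no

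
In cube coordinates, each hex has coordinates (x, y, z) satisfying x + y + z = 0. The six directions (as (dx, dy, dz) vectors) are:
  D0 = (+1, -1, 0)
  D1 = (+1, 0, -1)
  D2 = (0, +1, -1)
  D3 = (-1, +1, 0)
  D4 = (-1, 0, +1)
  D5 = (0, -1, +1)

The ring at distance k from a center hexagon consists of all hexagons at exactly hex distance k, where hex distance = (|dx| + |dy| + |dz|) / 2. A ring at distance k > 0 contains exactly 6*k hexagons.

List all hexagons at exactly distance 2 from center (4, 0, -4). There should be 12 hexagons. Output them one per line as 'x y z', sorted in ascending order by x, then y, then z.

Answer: 2 0 -2
2 1 -3
2 2 -4
3 -1 -2
3 2 -5
4 -2 -2
4 2 -6
5 -2 -3
5 1 -6
6 -2 -4
6 -1 -5
6 0 -6

Derivation:
Walk ring at distance 2 from (4, 0, -4):
Start at center + D4*2 = (2, 0, -2)
  hex 0: (2, 0, -2)
  hex 1: (3, -1, -2)
  hex 2: (4, -2, -2)
  hex 3: (5, -2, -3)
  hex 4: (6, -2, -4)
  hex 5: (6, -1, -5)
  hex 6: (6, 0, -6)
  hex 7: (5, 1, -6)
  hex 8: (4, 2, -6)
  hex 9: (3, 2, -5)
  hex 10: (2, 2, -4)
  hex 11: (2, 1, -3)
Sorted: 12 hexes.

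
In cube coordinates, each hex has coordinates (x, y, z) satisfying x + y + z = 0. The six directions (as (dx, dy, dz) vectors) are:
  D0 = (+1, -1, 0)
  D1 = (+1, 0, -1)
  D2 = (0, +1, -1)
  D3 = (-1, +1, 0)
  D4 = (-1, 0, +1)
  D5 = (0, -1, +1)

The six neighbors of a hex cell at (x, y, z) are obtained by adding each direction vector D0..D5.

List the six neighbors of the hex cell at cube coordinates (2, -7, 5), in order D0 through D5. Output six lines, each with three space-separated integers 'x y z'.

Center: (2, -7, 5). Add each direction:
  D0: (2, -7, 5) + (1, -1, 0) = (3, -8, 5)
  D1: (2, -7, 5) + (1, 0, -1) = (3, -7, 4)
  D2: (2, -7, 5) + (0, 1, -1) = (2, -6, 4)
  D3: (2, -7, 5) + (-1, 1, 0) = (1, -6, 5)
  D4: (2, -7, 5) + (-1, 0, 1) = (1, -7, 6)
  D5: (2, -7, 5) + (0, -1, 1) = (2, -8, 6)

Answer: 3 -8 5
3 -7 4
2 -6 4
1 -6 5
1 -7 6
2 -8 6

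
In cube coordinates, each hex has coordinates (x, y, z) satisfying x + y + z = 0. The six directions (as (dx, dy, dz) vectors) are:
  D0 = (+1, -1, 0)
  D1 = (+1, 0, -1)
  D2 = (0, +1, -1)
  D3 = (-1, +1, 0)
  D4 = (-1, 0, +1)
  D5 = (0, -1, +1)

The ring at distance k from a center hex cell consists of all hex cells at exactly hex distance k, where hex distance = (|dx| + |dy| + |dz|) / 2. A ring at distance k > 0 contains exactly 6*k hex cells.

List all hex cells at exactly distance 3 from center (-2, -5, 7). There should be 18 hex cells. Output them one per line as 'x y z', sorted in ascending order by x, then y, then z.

Answer: -5 -5 10
-5 -4 9
-5 -3 8
-5 -2 7
-4 -6 10
-4 -2 6
-3 -7 10
-3 -2 5
-2 -8 10
-2 -2 4
-1 -8 9
-1 -3 4
0 -8 8
0 -4 4
1 -8 7
1 -7 6
1 -6 5
1 -5 4

Derivation:
Walk ring at distance 3 from (-2, -5, 7):
Start at center + D4*3 = (-5, -5, 10)
  hex 0: (-5, -5, 10)
  hex 1: (-4, -6, 10)
  hex 2: (-3, -7, 10)
  hex 3: (-2, -8, 10)
  hex 4: (-1, -8, 9)
  hex 5: (0, -8, 8)
  hex 6: (1, -8, 7)
  hex 7: (1, -7, 6)
  hex 8: (1, -6, 5)
  hex 9: (1, -5, 4)
  hex 10: (0, -4, 4)
  hex 11: (-1, -3, 4)
  hex 12: (-2, -2, 4)
  hex 13: (-3, -2, 5)
  hex 14: (-4, -2, 6)
  hex 15: (-5, -2, 7)
  hex 16: (-5, -3, 8)
  hex 17: (-5, -4, 9)
Sorted: 18 hexes.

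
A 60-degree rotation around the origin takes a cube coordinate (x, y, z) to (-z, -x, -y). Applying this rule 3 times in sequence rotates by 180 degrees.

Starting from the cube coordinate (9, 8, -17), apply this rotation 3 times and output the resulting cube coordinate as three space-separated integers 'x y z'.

Answer: -9 -8 17

Derivation:
Start: (9, 8, -17)
Step 1: (9, 8, -17) -> (-(-17), -(9), -(8)) = (17, -9, -8)
Step 2: (17, -9, -8) -> (-(-8), -(17), -(-9)) = (8, -17, 9)
Step 3: (8, -17, 9) -> (-(9), -(8), -(-17)) = (-9, -8, 17)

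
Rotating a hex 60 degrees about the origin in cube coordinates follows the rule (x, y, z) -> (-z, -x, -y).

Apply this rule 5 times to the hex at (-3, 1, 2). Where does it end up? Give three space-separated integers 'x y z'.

Start: (-3, 1, 2)
Step 1: (-3, 1, 2) -> (-(2), -(-3), -(1)) = (-2, 3, -1)
Step 2: (-2, 3, -1) -> (-(-1), -(-2), -(3)) = (1, 2, -3)
Step 3: (1, 2, -3) -> (-(-3), -(1), -(2)) = (3, -1, -2)
Step 4: (3, -1, -2) -> (-(-2), -(3), -(-1)) = (2, -3, 1)
Step 5: (2, -3, 1) -> (-(1), -(2), -(-3)) = (-1, -2, 3)

Answer: -1 -2 3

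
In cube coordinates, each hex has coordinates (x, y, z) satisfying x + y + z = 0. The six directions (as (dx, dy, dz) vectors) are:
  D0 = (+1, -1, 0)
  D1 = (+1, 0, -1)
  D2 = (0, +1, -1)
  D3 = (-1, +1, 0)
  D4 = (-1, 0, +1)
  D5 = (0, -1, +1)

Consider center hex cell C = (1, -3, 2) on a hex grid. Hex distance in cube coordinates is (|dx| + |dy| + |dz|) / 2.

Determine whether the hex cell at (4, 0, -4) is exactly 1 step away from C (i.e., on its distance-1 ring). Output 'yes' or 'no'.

|px - cx| = |4 - 1| = 3
|py - cy| = |0 - (-3)| = 3
|pz - cz| = |-4 - 2| = 6
distance = (3+3+6)/2 = 12/2 = 6
radius = 1; distance != radius -> no

Answer: no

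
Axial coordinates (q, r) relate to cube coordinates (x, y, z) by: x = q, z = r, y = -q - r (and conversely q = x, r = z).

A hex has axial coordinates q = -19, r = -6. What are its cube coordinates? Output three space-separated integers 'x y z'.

Answer: -19 25 -6

Derivation:
x = q = -19
z = r = -6
y = -x - z = -(-19) - (-6) = 25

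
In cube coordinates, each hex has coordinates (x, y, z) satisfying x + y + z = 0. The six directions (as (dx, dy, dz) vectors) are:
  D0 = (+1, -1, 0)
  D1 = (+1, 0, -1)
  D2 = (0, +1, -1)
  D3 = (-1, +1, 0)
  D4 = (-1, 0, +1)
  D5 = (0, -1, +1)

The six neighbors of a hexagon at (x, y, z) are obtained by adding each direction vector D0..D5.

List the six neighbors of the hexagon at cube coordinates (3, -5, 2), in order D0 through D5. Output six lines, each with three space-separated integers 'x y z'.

Answer: 4 -6 2
4 -5 1
3 -4 1
2 -4 2
2 -5 3
3 -6 3

Derivation:
Center: (3, -5, 2). Add each direction:
  D0: (3, -5, 2) + (1, -1, 0) = (4, -6, 2)
  D1: (3, -5, 2) + (1, 0, -1) = (4, -5, 1)
  D2: (3, -5, 2) + (0, 1, -1) = (3, -4, 1)
  D3: (3, -5, 2) + (-1, 1, 0) = (2, -4, 2)
  D4: (3, -5, 2) + (-1, 0, 1) = (2, -5, 3)
  D5: (3, -5, 2) + (0, -1, 1) = (3, -6, 3)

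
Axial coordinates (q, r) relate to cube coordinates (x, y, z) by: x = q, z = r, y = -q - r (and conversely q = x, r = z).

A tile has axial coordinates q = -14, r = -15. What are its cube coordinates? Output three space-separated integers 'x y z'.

x = q = -14
z = r = -15
y = -x - z = -(-14) - (-15) = 29

Answer: -14 29 -15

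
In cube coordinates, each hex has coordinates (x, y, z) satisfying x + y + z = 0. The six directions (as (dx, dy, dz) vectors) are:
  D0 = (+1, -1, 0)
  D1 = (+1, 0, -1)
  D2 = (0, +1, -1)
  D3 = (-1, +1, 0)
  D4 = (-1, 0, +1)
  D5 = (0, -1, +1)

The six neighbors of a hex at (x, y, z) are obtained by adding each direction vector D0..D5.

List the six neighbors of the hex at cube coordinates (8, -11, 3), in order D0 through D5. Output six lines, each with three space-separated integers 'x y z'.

Center: (8, -11, 3). Add each direction:
  D0: (8, -11, 3) + (1, -1, 0) = (9, -12, 3)
  D1: (8, -11, 3) + (1, 0, -1) = (9, -11, 2)
  D2: (8, -11, 3) + (0, 1, -1) = (8, -10, 2)
  D3: (8, -11, 3) + (-1, 1, 0) = (7, -10, 3)
  D4: (8, -11, 3) + (-1, 0, 1) = (7, -11, 4)
  D5: (8, -11, 3) + (0, -1, 1) = (8, -12, 4)

Answer: 9 -12 3
9 -11 2
8 -10 2
7 -10 3
7 -11 4
8 -12 4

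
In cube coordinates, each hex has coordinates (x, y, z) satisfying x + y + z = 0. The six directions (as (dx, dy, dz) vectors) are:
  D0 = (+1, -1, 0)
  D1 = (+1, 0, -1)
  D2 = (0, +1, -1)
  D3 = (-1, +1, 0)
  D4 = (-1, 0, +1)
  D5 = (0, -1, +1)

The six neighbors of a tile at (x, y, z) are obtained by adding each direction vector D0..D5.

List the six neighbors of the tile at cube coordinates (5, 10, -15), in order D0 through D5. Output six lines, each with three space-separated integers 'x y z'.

Center: (5, 10, -15). Add each direction:
  D0: (5, 10, -15) + (1, -1, 0) = (6, 9, -15)
  D1: (5, 10, -15) + (1, 0, -1) = (6, 10, -16)
  D2: (5, 10, -15) + (0, 1, -1) = (5, 11, -16)
  D3: (5, 10, -15) + (-1, 1, 0) = (4, 11, -15)
  D4: (5, 10, -15) + (-1, 0, 1) = (4, 10, -14)
  D5: (5, 10, -15) + (0, -1, 1) = (5, 9, -14)

Answer: 6 9 -15
6 10 -16
5 11 -16
4 11 -15
4 10 -14
5 9 -14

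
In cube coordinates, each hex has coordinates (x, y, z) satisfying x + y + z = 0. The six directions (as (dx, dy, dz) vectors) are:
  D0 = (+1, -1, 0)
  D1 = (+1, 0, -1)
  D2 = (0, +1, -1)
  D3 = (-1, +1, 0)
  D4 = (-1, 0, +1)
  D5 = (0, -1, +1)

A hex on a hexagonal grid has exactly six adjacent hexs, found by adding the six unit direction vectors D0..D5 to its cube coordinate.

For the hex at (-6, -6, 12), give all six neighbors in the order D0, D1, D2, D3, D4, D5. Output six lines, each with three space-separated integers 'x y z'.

Answer: -5 -7 12
-5 -6 11
-6 -5 11
-7 -5 12
-7 -6 13
-6 -7 13

Derivation:
Center: (-6, -6, 12). Add each direction:
  D0: (-6, -6, 12) + (1, -1, 0) = (-5, -7, 12)
  D1: (-6, -6, 12) + (1, 0, -1) = (-5, -6, 11)
  D2: (-6, -6, 12) + (0, 1, -1) = (-6, -5, 11)
  D3: (-6, -6, 12) + (-1, 1, 0) = (-7, -5, 12)
  D4: (-6, -6, 12) + (-1, 0, 1) = (-7, -6, 13)
  D5: (-6, -6, 12) + (0, -1, 1) = (-6, -7, 13)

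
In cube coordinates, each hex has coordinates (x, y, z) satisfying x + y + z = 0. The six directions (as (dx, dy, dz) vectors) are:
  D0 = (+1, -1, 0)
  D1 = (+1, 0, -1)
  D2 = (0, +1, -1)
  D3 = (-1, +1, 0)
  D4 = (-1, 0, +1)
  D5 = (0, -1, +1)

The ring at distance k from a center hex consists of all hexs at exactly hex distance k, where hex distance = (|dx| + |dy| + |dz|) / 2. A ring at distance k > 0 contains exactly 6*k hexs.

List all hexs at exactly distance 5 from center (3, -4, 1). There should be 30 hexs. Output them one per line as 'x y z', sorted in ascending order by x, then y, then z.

Answer: -2 -4 6
-2 -3 5
-2 -2 4
-2 -1 3
-2 0 2
-2 1 1
-1 -5 6
-1 1 0
0 -6 6
0 1 -1
1 -7 6
1 1 -2
2 -8 6
2 1 -3
3 -9 6
3 1 -4
4 -9 5
4 0 -4
5 -9 4
5 -1 -4
6 -9 3
6 -2 -4
7 -9 2
7 -3 -4
8 -9 1
8 -8 0
8 -7 -1
8 -6 -2
8 -5 -3
8 -4 -4

Derivation:
Walk ring at distance 5 from (3, -4, 1):
Start at center + D4*5 = (-2, -4, 6)
  hex 0: (-2, -4, 6)
  hex 1: (-1, -5, 6)
  hex 2: (0, -6, 6)
  hex 3: (1, -7, 6)
  hex 4: (2, -8, 6)
  hex 5: (3, -9, 6)
  hex 6: (4, -9, 5)
  hex 7: (5, -9, 4)
  hex 8: (6, -9, 3)
  hex 9: (7, -9, 2)
  hex 10: (8, -9, 1)
  hex 11: (8, -8, 0)
  hex 12: (8, -7, -1)
  hex 13: (8, -6, -2)
  hex 14: (8, -5, -3)
  hex 15: (8, -4, -4)
  hex 16: (7, -3, -4)
  hex 17: (6, -2, -4)
  hex 18: (5, -1, -4)
  hex 19: (4, 0, -4)
  hex 20: (3, 1, -4)
  hex 21: (2, 1, -3)
  hex 22: (1, 1, -2)
  hex 23: (0, 1, -1)
  hex 24: (-1, 1, 0)
  hex 25: (-2, 1, 1)
  hex 26: (-2, 0, 2)
  hex 27: (-2, -1, 3)
  hex 28: (-2, -2, 4)
  hex 29: (-2, -3, 5)
Sorted: 30 hexes.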